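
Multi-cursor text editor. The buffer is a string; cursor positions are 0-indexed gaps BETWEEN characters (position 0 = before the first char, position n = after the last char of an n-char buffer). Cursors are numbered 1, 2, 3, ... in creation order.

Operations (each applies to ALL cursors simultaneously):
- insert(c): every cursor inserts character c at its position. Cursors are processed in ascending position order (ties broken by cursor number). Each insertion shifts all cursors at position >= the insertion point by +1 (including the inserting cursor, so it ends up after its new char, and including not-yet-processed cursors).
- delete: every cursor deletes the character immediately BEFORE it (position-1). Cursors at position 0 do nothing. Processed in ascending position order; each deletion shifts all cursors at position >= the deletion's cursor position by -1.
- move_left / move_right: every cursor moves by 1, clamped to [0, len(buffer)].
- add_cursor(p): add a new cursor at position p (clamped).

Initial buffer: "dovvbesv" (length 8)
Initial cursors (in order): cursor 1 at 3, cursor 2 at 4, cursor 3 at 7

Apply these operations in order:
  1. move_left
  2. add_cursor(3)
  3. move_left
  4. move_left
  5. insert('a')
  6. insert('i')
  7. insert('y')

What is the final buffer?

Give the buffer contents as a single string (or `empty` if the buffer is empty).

Answer: aiydaaiiyyovvaiybesv

Derivation:
After op 1 (move_left): buffer="dovvbesv" (len 8), cursors c1@2 c2@3 c3@6, authorship ........
After op 2 (add_cursor(3)): buffer="dovvbesv" (len 8), cursors c1@2 c2@3 c4@3 c3@6, authorship ........
After op 3 (move_left): buffer="dovvbesv" (len 8), cursors c1@1 c2@2 c4@2 c3@5, authorship ........
After op 4 (move_left): buffer="dovvbesv" (len 8), cursors c1@0 c2@1 c4@1 c3@4, authorship ........
After op 5 (insert('a')): buffer="adaaovvabesv" (len 12), cursors c1@1 c2@4 c4@4 c3@8, authorship 1.24...3....
After op 6 (insert('i')): buffer="aidaaiiovvaibesv" (len 16), cursors c1@2 c2@7 c4@7 c3@12, authorship 11.2424...33....
After op 7 (insert('y')): buffer="aiydaaiiyyovvaiybesv" (len 20), cursors c1@3 c2@10 c4@10 c3@16, authorship 111.242424...333....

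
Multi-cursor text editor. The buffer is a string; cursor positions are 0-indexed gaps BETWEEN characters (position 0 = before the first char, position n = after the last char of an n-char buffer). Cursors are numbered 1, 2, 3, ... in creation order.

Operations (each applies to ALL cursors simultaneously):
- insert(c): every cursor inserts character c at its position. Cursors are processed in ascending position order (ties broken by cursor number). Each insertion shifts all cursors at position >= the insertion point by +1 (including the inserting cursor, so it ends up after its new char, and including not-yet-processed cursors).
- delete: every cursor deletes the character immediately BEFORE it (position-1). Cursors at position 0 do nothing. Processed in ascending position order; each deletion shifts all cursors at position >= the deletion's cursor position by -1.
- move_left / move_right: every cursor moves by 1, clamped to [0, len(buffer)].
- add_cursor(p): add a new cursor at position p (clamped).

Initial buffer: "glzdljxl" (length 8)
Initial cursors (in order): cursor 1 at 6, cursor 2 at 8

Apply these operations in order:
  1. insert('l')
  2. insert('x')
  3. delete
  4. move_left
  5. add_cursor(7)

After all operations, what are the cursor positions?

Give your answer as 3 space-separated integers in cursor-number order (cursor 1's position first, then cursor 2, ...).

Answer: 6 9 7

Derivation:
After op 1 (insert('l')): buffer="glzdljlxll" (len 10), cursors c1@7 c2@10, authorship ......1..2
After op 2 (insert('x')): buffer="glzdljlxxllx" (len 12), cursors c1@8 c2@12, authorship ......11..22
After op 3 (delete): buffer="glzdljlxll" (len 10), cursors c1@7 c2@10, authorship ......1..2
After op 4 (move_left): buffer="glzdljlxll" (len 10), cursors c1@6 c2@9, authorship ......1..2
After op 5 (add_cursor(7)): buffer="glzdljlxll" (len 10), cursors c1@6 c3@7 c2@9, authorship ......1..2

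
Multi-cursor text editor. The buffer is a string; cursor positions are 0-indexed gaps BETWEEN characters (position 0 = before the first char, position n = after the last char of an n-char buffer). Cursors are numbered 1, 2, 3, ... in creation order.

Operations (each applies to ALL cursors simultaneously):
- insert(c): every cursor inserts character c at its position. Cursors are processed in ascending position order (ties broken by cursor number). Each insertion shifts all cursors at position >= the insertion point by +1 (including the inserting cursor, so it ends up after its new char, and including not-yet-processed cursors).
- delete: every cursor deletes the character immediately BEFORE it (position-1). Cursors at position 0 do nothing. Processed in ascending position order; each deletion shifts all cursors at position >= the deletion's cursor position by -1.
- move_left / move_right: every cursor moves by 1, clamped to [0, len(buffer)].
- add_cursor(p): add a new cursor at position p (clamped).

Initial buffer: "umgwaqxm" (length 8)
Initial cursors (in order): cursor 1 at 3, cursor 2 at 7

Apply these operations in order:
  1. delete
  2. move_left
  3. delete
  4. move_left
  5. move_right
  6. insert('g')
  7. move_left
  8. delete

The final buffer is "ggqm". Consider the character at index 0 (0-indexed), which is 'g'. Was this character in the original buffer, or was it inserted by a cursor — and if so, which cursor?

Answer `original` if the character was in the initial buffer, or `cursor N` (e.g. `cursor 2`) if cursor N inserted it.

Answer: cursor 1

Derivation:
After op 1 (delete): buffer="umwaqm" (len 6), cursors c1@2 c2@5, authorship ......
After op 2 (move_left): buffer="umwaqm" (len 6), cursors c1@1 c2@4, authorship ......
After op 3 (delete): buffer="mwqm" (len 4), cursors c1@0 c2@2, authorship ....
After op 4 (move_left): buffer="mwqm" (len 4), cursors c1@0 c2@1, authorship ....
After op 5 (move_right): buffer="mwqm" (len 4), cursors c1@1 c2@2, authorship ....
After op 6 (insert('g')): buffer="mgwgqm" (len 6), cursors c1@2 c2@4, authorship .1.2..
After op 7 (move_left): buffer="mgwgqm" (len 6), cursors c1@1 c2@3, authorship .1.2..
After op 8 (delete): buffer="ggqm" (len 4), cursors c1@0 c2@1, authorship 12..
Authorship (.=original, N=cursor N): 1 2 . .
Index 0: author = 1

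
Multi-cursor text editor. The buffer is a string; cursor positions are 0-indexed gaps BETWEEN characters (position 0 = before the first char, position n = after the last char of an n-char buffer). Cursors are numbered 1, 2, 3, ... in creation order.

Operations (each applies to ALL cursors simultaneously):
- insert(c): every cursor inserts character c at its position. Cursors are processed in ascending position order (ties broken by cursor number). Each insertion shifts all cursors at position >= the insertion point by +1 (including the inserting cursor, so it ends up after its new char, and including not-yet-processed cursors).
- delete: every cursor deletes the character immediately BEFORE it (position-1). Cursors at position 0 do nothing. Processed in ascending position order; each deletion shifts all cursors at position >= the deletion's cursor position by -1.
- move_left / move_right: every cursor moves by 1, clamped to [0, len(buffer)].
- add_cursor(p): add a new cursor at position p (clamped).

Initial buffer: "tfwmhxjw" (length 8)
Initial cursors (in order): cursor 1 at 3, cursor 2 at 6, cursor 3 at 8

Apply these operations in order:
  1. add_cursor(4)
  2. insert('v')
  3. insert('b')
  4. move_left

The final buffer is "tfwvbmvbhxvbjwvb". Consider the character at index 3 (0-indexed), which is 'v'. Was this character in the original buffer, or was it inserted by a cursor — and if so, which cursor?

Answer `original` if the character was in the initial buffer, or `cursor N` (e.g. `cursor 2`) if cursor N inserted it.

After op 1 (add_cursor(4)): buffer="tfwmhxjw" (len 8), cursors c1@3 c4@4 c2@6 c3@8, authorship ........
After op 2 (insert('v')): buffer="tfwvmvhxvjwv" (len 12), cursors c1@4 c4@6 c2@9 c3@12, authorship ...1.4..2..3
After op 3 (insert('b')): buffer="tfwvbmvbhxvbjwvb" (len 16), cursors c1@5 c4@8 c2@12 c3@16, authorship ...11.44..22..33
After op 4 (move_left): buffer="tfwvbmvbhxvbjwvb" (len 16), cursors c1@4 c4@7 c2@11 c3@15, authorship ...11.44..22..33
Authorship (.=original, N=cursor N): . . . 1 1 . 4 4 . . 2 2 . . 3 3
Index 3: author = 1

Answer: cursor 1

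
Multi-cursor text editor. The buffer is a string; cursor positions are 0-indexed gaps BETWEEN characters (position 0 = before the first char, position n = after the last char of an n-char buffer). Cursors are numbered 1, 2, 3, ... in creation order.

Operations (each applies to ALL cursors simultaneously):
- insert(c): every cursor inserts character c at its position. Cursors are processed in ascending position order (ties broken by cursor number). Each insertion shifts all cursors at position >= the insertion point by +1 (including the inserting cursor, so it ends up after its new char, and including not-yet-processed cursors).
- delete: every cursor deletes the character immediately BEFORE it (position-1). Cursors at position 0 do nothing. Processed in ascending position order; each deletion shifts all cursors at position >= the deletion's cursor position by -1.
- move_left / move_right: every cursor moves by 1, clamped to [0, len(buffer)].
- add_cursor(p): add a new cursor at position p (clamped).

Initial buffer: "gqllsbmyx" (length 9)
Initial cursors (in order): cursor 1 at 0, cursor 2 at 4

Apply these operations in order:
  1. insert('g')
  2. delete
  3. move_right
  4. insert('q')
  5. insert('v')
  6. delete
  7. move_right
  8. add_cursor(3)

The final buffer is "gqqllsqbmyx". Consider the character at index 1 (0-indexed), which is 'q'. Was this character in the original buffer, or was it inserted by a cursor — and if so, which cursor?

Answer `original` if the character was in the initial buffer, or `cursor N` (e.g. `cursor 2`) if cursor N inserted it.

Answer: cursor 1

Derivation:
After op 1 (insert('g')): buffer="ggqllgsbmyx" (len 11), cursors c1@1 c2@6, authorship 1....2.....
After op 2 (delete): buffer="gqllsbmyx" (len 9), cursors c1@0 c2@4, authorship .........
After op 3 (move_right): buffer="gqllsbmyx" (len 9), cursors c1@1 c2@5, authorship .........
After op 4 (insert('q')): buffer="gqqllsqbmyx" (len 11), cursors c1@2 c2@7, authorship .1....2....
After op 5 (insert('v')): buffer="gqvqllsqvbmyx" (len 13), cursors c1@3 c2@9, authorship .11....22....
After op 6 (delete): buffer="gqqllsqbmyx" (len 11), cursors c1@2 c2@7, authorship .1....2....
After op 7 (move_right): buffer="gqqllsqbmyx" (len 11), cursors c1@3 c2@8, authorship .1....2....
After op 8 (add_cursor(3)): buffer="gqqllsqbmyx" (len 11), cursors c1@3 c3@3 c2@8, authorship .1....2....
Authorship (.=original, N=cursor N): . 1 . . . . 2 . . . .
Index 1: author = 1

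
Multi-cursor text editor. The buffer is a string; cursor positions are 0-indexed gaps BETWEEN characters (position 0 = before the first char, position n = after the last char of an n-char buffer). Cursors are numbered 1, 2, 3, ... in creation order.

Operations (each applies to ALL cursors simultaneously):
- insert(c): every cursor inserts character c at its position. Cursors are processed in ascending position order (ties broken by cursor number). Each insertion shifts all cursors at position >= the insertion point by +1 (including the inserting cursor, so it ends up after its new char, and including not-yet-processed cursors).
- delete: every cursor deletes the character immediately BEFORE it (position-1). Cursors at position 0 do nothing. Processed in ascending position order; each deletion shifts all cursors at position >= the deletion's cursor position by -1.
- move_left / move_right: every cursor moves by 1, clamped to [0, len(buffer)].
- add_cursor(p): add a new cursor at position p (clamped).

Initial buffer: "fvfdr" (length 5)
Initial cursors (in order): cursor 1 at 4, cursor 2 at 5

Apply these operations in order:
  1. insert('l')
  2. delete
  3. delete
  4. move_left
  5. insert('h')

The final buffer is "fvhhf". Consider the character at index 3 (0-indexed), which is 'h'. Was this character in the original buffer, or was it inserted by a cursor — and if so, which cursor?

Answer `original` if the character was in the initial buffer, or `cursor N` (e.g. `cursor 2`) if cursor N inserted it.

Answer: cursor 2

Derivation:
After op 1 (insert('l')): buffer="fvfdlrl" (len 7), cursors c1@5 c2@7, authorship ....1.2
After op 2 (delete): buffer="fvfdr" (len 5), cursors c1@4 c2@5, authorship .....
After op 3 (delete): buffer="fvf" (len 3), cursors c1@3 c2@3, authorship ...
After op 4 (move_left): buffer="fvf" (len 3), cursors c1@2 c2@2, authorship ...
After op 5 (insert('h')): buffer="fvhhf" (len 5), cursors c1@4 c2@4, authorship ..12.
Authorship (.=original, N=cursor N): . . 1 2 .
Index 3: author = 2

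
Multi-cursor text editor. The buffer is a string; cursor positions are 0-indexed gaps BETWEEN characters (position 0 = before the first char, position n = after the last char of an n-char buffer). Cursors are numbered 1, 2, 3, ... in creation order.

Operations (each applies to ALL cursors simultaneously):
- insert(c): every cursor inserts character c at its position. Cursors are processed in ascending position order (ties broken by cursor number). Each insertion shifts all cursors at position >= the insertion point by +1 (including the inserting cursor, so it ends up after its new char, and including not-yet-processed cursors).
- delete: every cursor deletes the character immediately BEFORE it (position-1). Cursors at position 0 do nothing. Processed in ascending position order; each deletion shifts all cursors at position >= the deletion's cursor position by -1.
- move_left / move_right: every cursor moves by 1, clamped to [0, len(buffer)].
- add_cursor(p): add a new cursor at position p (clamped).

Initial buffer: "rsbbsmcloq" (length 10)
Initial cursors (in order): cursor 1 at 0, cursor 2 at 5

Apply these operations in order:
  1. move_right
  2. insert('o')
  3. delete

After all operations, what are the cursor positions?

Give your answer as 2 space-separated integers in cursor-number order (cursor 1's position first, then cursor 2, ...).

After op 1 (move_right): buffer="rsbbsmcloq" (len 10), cursors c1@1 c2@6, authorship ..........
After op 2 (insert('o')): buffer="rosbbsmocloq" (len 12), cursors c1@2 c2@8, authorship .1.....2....
After op 3 (delete): buffer="rsbbsmcloq" (len 10), cursors c1@1 c2@6, authorship ..........

Answer: 1 6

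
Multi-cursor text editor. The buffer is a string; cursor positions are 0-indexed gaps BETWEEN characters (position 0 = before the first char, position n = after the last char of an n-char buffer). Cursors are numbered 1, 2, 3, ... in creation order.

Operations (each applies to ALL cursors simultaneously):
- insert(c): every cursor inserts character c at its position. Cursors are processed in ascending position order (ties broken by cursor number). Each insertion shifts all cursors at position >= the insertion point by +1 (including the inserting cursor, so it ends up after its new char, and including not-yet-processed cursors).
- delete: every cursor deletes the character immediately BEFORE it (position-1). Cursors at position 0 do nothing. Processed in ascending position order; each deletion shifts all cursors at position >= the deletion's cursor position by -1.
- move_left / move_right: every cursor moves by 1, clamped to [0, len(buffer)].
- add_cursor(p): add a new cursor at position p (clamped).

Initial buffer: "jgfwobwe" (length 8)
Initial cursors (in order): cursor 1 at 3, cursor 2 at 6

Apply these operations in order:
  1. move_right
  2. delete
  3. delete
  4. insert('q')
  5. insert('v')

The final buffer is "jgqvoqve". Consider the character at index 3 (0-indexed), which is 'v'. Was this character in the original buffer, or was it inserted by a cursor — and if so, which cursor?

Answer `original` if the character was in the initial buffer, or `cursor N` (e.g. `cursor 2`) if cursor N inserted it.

Answer: cursor 1

Derivation:
After op 1 (move_right): buffer="jgfwobwe" (len 8), cursors c1@4 c2@7, authorship ........
After op 2 (delete): buffer="jgfobe" (len 6), cursors c1@3 c2@5, authorship ......
After op 3 (delete): buffer="jgoe" (len 4), cursors c1@2 c2@3, authorship ....
After op 4 (insert('q')): buffer="jgqoqe" (len 6), cursors c1@3 c2@5, authorship ..1.2.
After op 5 (insert('v')): buffer="jgqvoqve" (len 8), cursors c1@4 c2@7, authorship ..11.22.
Authorship (.=original, N=cursor N): . . 1 1 . 2 2 .
Index 3: author = 1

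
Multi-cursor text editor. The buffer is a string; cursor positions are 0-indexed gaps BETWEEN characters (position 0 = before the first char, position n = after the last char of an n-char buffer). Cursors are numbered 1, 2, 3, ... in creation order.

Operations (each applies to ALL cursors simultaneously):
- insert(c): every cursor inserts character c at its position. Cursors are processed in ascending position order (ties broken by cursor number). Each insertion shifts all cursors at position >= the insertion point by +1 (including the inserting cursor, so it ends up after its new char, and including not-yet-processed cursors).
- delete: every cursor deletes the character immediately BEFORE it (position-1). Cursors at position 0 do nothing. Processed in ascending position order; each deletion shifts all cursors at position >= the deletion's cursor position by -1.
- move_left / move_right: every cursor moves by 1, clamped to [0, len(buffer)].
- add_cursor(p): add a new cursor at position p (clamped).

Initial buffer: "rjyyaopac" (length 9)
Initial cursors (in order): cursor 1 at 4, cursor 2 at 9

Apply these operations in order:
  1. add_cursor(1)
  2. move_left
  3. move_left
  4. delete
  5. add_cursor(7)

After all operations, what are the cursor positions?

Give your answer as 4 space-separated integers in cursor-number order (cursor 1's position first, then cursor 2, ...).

Answer: 1 5 0 7

Derivation:
After op 1 (add_cursor(1)): buffer="rjyyaopac" (len 9), cursors c3@1 c1@4 c2@9, authorship .........
After op 2 (move_left): buffer="rjyyaopac" (len 9), cursors c3@0 c1@3 c2@8, authorship .........
After op 3 (move_left): buffer="rjyyaopac" (len 9), cursors c3@0 c1@2 c2@7, authorship .........
After op 4 (delete): buffer="ryyaoac" (len 7), cursors c3@0 c1@1 c2@5, authorship .......
After op 5 (add_cursor(7)): buffer="ryyaoac" (len 7), cursors c3@0 c1@1 c2@5 c4@7, authorship .......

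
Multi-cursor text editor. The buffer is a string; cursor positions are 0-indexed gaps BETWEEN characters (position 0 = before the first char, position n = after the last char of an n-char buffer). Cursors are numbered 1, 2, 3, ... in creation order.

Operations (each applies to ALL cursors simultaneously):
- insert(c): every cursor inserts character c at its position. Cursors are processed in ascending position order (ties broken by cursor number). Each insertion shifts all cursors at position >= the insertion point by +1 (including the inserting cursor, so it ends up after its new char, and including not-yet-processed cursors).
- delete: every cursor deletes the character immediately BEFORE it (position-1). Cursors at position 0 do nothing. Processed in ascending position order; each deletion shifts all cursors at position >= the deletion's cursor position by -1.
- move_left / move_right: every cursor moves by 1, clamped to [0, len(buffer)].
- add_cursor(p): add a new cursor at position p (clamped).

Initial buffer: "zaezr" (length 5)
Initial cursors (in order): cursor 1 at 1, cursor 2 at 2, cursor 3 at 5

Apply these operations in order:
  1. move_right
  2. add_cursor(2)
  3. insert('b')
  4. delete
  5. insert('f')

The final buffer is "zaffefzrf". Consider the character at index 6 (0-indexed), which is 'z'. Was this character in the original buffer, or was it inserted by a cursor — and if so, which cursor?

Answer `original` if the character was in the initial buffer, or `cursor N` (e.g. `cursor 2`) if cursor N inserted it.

Answer: original

Derivation:
After op 1 (move_right): buffer="zaezr" (len 5), cursors c1@2 c2@3 c3@5, authorship .....
After op 2 (add_cursor(2)): buffer="zaezr" (len 5), cursors c1@2 c4@2 c2@3 c3@5, authorship .....
After op 3 (insert('b')): buffer="zabbebzrb" (len 9), cursors c1@4 c4@4 c2@6 c3@9, authorship ..14.2..3
After op 4 (delete): buffer="zaezr" (len 5), cursors c1@2 c4@2 c2@3 c3@5, authorship .....
After op 5 (insert('f')): buffer="zaffefzrf" (len 9), cursors c1@4 c4@4 c2@6 c3@9, authorship ..14.2..3
Authorship (.=original, N=cursor N): . . 1 4 . 2 . . 3
Index 6: author = original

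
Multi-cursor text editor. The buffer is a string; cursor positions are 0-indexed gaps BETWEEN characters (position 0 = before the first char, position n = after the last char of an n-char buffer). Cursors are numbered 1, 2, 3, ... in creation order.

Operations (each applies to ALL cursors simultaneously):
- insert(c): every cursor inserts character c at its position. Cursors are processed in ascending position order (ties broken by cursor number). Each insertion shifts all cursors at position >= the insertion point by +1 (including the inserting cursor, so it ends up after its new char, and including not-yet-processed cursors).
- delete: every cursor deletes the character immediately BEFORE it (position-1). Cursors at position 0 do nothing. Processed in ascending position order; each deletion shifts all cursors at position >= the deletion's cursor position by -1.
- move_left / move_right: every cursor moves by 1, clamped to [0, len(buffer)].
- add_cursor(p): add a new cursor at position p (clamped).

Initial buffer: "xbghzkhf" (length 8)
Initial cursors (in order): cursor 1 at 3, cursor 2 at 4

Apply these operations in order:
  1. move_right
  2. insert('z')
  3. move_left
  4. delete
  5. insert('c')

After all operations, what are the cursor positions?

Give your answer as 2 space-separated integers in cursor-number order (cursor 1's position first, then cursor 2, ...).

Answer: 4 6

Derivation:
After op 1 (move_right): buffer="xbghzkhf" (len 8), cursors c1@4 c2@5, authorship ........
After op 2 (insert('z')): buffer="xbghzzzkhf" (len 10), cursors c1@5 c2@7, authorship ....1.2...
After op 3 (move_left): buffer="xbghzzzkhf" (len 10), cursors c1@4 c2@6, authorship ....1.2...
After op 4 (delete): buffer="xbgzzkhf" (len 8), cursors c1@3 c2@4, authorship ...12...
After op 5 (insert('c')): buffer="xbgczczkhf" (len 10), cursors c1@4 c2@6, authorship ...1122...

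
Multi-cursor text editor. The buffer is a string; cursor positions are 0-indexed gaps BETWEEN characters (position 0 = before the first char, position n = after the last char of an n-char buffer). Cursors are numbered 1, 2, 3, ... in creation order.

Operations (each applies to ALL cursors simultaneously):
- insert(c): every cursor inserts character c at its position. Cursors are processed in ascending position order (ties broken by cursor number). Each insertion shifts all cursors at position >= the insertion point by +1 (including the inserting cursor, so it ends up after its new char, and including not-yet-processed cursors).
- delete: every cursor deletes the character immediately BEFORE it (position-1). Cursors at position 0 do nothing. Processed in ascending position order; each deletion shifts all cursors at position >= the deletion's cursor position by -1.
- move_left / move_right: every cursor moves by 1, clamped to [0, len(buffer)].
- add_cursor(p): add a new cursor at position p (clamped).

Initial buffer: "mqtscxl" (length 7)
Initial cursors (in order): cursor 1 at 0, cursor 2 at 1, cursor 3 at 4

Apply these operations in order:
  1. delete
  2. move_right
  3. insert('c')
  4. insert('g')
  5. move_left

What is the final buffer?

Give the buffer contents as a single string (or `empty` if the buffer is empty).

After op 1 (delete): buffer="qtcxl" (len 5), cursors c1@0 c2@0 c3@2, authorship .....
After op 2 (move_right): buffer="qtcxl" (len 5), cursors c1@1 c2@1 c3@3, authorship .....
After op 3 (insert('c')): buffer="qcctccxl" (len 8), cursors c1@3 c2@3 c3@6, authorship .12..3..
After op 4 (insert('g')): buffer="qccggtccgxl" (len 11), cursors c1@5 c2@5 c3@9, authorship .1212..33..
After op 5 (move_left): buffer="qccggtccgxl" (len 11), cursors c1@4 c2@4 c3@8, authorship .1212..33..

Answer: qccggtccgxl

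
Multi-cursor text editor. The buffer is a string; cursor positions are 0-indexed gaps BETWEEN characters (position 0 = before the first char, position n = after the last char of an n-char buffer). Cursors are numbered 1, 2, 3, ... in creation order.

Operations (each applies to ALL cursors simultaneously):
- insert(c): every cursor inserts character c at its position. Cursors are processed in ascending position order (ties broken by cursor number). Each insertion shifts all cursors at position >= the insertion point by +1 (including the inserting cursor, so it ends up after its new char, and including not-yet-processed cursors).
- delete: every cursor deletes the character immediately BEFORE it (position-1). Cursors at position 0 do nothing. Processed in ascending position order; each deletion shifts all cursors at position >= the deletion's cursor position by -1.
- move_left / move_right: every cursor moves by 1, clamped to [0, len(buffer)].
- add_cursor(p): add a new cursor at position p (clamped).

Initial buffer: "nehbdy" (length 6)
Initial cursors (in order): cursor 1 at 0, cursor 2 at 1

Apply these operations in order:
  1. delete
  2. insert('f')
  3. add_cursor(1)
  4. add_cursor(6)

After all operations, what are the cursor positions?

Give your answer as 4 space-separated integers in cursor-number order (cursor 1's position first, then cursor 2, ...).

Answer: 2 2 1 6

Derivation:
After op 1 (delete): buffer="ehbdy" (len 5), cursors c1@0 c2@0, authorship .....
After op 2 (insert('f')): buffer="ffehbdy" (len 7), cursors c1@2 c2@2, authorship 12.....
After op 3 (add_cursor(1)): buffer="ffehbdy" (len 7), cursors c3@1 c1@2 c2@2, authorship 12.....
After op 4 (add_cursor(6)): buffer="ffehbdy" (len 7), cursors c3@1 c1@2 c2@2 c4@6, authorship 12.....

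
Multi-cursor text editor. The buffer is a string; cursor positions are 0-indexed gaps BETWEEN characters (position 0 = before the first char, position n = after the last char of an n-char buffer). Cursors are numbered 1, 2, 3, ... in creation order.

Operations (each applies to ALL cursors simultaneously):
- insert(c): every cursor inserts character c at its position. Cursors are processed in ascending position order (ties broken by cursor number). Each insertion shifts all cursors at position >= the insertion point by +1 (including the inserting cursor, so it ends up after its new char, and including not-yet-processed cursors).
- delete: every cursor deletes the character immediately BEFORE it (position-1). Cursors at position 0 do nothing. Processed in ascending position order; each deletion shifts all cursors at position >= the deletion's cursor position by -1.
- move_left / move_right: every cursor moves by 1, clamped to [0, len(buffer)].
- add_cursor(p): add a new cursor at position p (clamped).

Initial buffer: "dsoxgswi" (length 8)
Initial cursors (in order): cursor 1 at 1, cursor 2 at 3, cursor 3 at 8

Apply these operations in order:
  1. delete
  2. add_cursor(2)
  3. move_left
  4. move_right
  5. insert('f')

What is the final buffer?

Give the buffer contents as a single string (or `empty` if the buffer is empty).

Answer: sffxfgswf

Derivation:
After op 1 (delete): buffer="sxgsw" (len 5), cursors c1@0 c2@1 c3@5, authorship .....
After op 2 (add_cursor(2)): buffer="sxgsw" (len 5), cursors c1@0 c2@1 c4@2 c3@5, authorship .....
After op 3 (move_left): buffer="sxgsw" (len 5), cursors c1@0 c2@0 c4@1 c3@4, authorship .....
After op 4 (move_right): buffer="sxgsw" (len 5), cursors c1@1 c2@1 c4@2 c3@5, authorship .....
After op 5 (insert('f')): buffer="sffxfgswf" (len 9), cursors c1@3 c2@3 c4@5 c3@9, authorship .12.4...3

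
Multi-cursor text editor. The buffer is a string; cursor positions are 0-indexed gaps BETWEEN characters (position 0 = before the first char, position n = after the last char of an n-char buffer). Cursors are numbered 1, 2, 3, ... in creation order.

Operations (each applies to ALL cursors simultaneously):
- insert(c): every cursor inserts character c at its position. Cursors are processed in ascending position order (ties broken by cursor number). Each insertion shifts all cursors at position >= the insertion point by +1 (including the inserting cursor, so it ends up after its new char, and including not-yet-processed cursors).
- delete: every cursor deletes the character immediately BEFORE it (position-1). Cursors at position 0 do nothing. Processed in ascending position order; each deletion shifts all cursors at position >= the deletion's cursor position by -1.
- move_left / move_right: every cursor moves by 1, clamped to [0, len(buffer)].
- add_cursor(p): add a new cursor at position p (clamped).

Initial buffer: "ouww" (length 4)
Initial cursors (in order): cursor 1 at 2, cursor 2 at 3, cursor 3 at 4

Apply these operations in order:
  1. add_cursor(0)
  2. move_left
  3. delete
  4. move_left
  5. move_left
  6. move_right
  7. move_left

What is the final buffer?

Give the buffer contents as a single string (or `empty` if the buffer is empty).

Answer: w

Derivation:
After op 1 (add_cursor(0)): buffer="ouww" (len 4), cursors c4@0 c1@2 c2@3 c3@4, authorship ....
After op 2 (move_left): buffer="ouww" (len 4), cursors c4@0 c1@1 c2@2 c3@3, authorship ....
After op 3 (delete): buffer="w" (len 1), cursors c1@0 c2@0 c3@0 c4@0, authorship .
After op 4 (move_left): buffer="w" (len 1), cursors c1@0 c2@0 c3@0 c4@0, authorship .
After op 5 (move_left): buffer="w" (len 1), cursors c1@0 c2@0 c3@0 c4@0, authorship .
After op 6 (move_right): buffer="w" (len 1), cursors c1@1 c2@1 c3@1 c4@1, authorship .
After op 7 (move_left): buffer="w" (len 1), cursors c1@0 c2@0 c3@0 c4@0, authorship .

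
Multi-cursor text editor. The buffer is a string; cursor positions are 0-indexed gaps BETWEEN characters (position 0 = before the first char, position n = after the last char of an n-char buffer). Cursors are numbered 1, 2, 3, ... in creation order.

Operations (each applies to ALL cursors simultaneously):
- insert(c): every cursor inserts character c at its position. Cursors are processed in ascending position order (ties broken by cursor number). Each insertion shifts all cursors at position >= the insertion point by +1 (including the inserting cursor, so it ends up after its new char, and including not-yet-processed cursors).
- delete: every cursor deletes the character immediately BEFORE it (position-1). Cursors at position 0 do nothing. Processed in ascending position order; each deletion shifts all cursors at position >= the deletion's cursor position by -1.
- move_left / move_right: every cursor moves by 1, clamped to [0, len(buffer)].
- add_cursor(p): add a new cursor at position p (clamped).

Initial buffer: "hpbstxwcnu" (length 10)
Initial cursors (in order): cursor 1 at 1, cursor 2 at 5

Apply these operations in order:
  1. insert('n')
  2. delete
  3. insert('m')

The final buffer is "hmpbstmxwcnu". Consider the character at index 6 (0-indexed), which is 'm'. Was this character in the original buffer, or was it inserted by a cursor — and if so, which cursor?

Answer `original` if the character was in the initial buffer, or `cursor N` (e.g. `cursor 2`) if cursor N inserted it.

After op 1 (insert('n')): buffer="hnpbstnxwcnu" (len 12), cursors c1@2 c2@7, authorship .1....2.....
After op 2 (delete): buffer="hpbstxwcnu" (len 10), cursors c1@1 c2@5, authorship ..........
After op 3 (insert('m')): buffer="hmpbstmxwcnu" (len 12), cursors c1@2 c2@7, authorship .1....2.....
Authorship (.=original, N=cursor N): . 1 . . . . 2 . . . . .
Index 6: author = 2

Answer: cursor 2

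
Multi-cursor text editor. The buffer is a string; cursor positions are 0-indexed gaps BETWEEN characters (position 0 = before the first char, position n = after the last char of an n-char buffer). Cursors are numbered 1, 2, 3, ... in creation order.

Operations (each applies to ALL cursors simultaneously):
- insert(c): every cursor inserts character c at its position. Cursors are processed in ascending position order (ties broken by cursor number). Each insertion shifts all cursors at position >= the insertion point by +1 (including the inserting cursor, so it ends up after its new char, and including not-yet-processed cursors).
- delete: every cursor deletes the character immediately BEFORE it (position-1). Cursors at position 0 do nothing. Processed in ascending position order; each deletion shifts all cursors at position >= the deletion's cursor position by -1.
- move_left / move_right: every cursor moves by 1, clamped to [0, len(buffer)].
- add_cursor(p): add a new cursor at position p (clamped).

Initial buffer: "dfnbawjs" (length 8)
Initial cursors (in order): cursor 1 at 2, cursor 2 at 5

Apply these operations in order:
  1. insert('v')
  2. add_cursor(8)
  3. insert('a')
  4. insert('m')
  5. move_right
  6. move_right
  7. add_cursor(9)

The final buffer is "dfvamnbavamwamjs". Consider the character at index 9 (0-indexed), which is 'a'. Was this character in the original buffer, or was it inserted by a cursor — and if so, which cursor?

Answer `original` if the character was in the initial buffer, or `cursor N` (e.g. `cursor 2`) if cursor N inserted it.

Answer: cursor 2

Derivation:
After op 1 (insert('v')): buffer="dfvnbavwjs" (len 10), cursors c1@3 c2@7, authorship ..1...2...
After op 2 (add_cursor(8)): buffer="dfvnbavwjs" (len 10), cursors c1@3 c2@7 c3@8, authorship ..1...2...
After op 3 (insert('a')): buffer="dfvanbavawajs" (len 13), cursors c1@4 c2@9 c3@11, authorship ..11...22.3..
After op 4 (insert('m')): buffer="dfvamnbavamwamjs" (len 16), cursors c1@5 c2@11 c3@14, authorship ..111...222.33..
After op 5 (move_right): buffer="dfvamnbavamwamjs" (len 16), cursors c1@6 c2@12 c3@15, authorship ..111...222.33..
After op 6 (move_right): buffer="dfvamnbavamwamjs" (len 16), cursors c1@7 c2@13 c3@16, authorship ..111...222.33..
After op 7 (add_cursor(9)): buffer="dfvamnbavamwamjs" (len 16), cursors c1@7 c4@9 c2@13 c3@16, authorship ..111...222.33..
Authorship (.=original, N=cursor N): . . 1 1 1 . . . 2 2 2 . 3 3 . .
Index 9: author = 2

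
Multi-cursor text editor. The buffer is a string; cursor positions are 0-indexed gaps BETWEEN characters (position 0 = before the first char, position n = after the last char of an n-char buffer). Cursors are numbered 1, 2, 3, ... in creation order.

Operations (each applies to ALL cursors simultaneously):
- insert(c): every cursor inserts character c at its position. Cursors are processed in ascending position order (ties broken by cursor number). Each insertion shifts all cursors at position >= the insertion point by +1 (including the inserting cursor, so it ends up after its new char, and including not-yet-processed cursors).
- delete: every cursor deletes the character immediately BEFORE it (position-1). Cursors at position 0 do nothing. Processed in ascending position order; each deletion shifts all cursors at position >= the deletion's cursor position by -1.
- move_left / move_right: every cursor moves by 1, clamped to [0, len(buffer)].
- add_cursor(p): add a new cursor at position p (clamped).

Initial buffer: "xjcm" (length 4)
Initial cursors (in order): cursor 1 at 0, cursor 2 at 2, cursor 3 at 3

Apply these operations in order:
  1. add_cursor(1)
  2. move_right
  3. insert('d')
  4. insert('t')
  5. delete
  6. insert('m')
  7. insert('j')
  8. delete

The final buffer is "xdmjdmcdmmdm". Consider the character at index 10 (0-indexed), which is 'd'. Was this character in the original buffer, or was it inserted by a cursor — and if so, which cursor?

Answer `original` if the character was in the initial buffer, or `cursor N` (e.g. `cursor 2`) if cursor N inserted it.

After op 1 (add_cursor(1)): buffer="xjcm" (len 4), cursors c1@0 c4@1 c2@2 c3@3, authorship ....
After op 2 (move_right): buffer="xjcm" (len 4), cursors c1@1 c4@2 c2@3 c3@4, authorship ....
After op 3 (insert('d')): buffer="xdjdcdmd" (len 8), cursors c1@2 c4@4 c2@6 c3@8, authorship .1.4.2.3
After op 4 (insert('t')): buffer="xdtjdtcdtmdt" (len 12), cursors c1@3 c4@6 c2@9 c3@12, authorship .11.44.22.33
After op 5 (delete): buffer="xdjdcdmd" (len 8), cursors c1@2 c4@4 c2@6 c3@8, authorship .1.4.2.3
After op 6 (insert('m')): buffer="xdmjdmcdmmdm" (len 12), cursors c1@3 c4@6 c2@9 c3@12, authorship .11.44.22.33
After op 7 (insert('j')): buffer="xdmjjdmjcdmjmdmj" (len 16), cursors c1@4 c4@8 c2@12 c3@16, authorship .111.444.222.333
After op 8 (delete): buffer="xdmjdmcdmmdm" (len 12), cursors c1@3 c4@6 c2@9 c3@12, authorship .11.44.22.33
Authorship (.=original, N=cursor N): . 1 1 . 4 4 . 2 2 . 3 3
Index 10: author = 3

Answer: cursor 3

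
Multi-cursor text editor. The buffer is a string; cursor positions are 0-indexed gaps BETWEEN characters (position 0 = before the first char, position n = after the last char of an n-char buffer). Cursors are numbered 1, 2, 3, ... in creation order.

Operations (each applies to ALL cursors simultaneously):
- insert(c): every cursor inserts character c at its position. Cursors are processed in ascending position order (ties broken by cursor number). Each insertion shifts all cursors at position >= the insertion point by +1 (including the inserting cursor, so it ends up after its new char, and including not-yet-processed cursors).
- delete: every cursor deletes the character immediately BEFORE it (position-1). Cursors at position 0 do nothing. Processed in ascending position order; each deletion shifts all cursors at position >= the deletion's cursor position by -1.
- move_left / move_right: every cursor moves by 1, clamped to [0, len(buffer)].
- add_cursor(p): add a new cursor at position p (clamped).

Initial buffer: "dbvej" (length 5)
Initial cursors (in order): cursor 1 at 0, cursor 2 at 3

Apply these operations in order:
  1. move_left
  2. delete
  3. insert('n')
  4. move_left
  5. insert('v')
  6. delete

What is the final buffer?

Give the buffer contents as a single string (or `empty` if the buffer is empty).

Answer: ndnvej

Derivation:
After op 1 (move_left): buffer="dbvej" (len 5), cursors c1@0 c2@2, authorship .....
After op 2 (delete): buffer="dvej" (len 4), cursors c1@0 c2@1, authorship ....
After op 3 (insert('n')): buffer="ndnvej" (len 6), cursors c1@1 c2@3, authorship 1.2...
After op 4 (move_left): buffer="ndnvej" (len 6), cursors c1@0 c2@2, authorship 1.2...
After op 5 (insert('v')): buffer="vndvnvej" (len 8), cursors c1@1 c2@4, authorship 11.22...
After op 6 (delete): buffer="ndnvej" (len 6), cursors c1@0 c2@2, authorship 1.2...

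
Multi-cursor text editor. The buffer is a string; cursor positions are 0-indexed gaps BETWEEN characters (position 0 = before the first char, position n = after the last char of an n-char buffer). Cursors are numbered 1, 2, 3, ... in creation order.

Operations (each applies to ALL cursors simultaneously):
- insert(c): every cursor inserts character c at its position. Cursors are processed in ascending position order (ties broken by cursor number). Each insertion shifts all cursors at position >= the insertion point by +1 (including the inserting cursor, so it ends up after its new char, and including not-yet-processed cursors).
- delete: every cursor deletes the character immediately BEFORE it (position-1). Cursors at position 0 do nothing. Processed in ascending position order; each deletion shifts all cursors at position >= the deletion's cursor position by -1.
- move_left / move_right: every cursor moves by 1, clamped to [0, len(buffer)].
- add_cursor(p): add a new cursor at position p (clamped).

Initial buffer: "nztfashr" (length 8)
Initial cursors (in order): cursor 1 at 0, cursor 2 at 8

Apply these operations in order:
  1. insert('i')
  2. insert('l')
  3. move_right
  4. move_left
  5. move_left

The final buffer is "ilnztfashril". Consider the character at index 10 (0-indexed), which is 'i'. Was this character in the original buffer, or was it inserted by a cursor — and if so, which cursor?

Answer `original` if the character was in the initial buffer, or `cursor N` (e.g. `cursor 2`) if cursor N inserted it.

After op 1 (insert('i')): buffer="inztfashri" (len 10), cursors c1@1 c2@10, authorship 1........2
After op 2 (insert('l')): buffer="ilnztfashril" (len 12), cursors c1@2 c2@12, authorship 11........22
After op 3 (move_right): buffer="ilnztfashril" (len 12), cursors c1@3 c2@12, authorship 11........22
After op 4 (move_left): buffer="ilnztfashril" (len 12), cursors c1@2 c2@11, authorship 11........22
After op 5 (move_left): buffer="ilnztfashril" (len 12), cursors c1@1 c2@10, authorship 11........22
Authorship (.=original, N=cursor N): 1 1 . . . . . . . . 2 2
Index 10: author = 2

Answer: cursor 2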